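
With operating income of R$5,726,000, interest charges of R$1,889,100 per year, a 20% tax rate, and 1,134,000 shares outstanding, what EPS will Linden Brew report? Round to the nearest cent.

Pre-tax income = R$5,726,000 − R$1,889,100.00 = R$3,836,900.00.
Net income = R$3,836,900.00 × (1 − 0.20) = R$3,069,520.00.
Per share: R$3,069,520.00 / 1,134,000 shares = R$2.71.

R$2.71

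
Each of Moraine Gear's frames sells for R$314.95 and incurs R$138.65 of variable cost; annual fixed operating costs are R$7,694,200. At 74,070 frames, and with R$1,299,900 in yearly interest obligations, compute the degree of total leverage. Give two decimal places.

At 74,070 units, contribution = 74,070 × R$176.30 = R$13,058,541.00.
Operating income = contribution − fixed costs = R$13,058,541.00 − R$7,694,200 = R$5,364,341.00. Interest = R$1,299,900.00, so EBIT − I = R$4,064,441.00.
DCL = contribution ÷ (EBIT − I) = R$13,058,541.00 ÷ R$4,064,441.00 = 3.2129.

3.21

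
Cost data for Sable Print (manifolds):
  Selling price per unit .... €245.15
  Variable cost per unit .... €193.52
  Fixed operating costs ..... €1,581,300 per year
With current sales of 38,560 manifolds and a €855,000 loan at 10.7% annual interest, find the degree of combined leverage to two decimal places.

At 38,560 units, contribution = 38,560 × €51.63 = €1,990,852.80.
EBIT = €1,990,852.80 − €1,581,300 = €409,552.80. Interest = €91,485.00.
DOL = €1,990,852.80 ÷ €409,552.80 = 4.8610; DFL = €409,552.80 ÷ €318,067.80 = 1.2876.
DCL = DOL × DFL = 4.8610 × 1.2876 = 6.2590.

6.26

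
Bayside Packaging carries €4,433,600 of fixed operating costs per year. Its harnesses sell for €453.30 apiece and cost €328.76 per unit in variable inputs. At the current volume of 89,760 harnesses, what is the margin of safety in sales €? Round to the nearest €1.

€24,550,815

Unit CM = price − variable cost = €453.30 − €328.76 = €124.54. Break-even units = €4,433,600 ÷ €124.54 = 35,599.81; break-even revenue = 35,599.81 × €453.30 = €16,137,392.64.
Actual sales revenue = 89,760 × €453.30 = €40,688,208.00.
Margin of safety = €40,688,208.00 − €16,137,392.64 = €24,550,815.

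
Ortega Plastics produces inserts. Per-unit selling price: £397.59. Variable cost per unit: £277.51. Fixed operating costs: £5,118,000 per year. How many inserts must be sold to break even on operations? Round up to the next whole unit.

Unit CM = price − variable cost = £397.59 − £277.51 = £120.08.
Break-even Q = £5,118,000 / £120.08 = 42,621.59 → 42,622 inserts.

42,622 inserts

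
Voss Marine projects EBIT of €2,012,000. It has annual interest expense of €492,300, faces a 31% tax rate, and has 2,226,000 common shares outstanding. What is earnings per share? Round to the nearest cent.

€0.47

Interest = €492,300.00, so EBT = €2,012,000 − €492,300.00 = €1,519,700.00.
After tax at 31%: net income = €1,519,700.00 × 0.69 = €1,048,593.00.
EPS = €1,048,593.00 ÷ 2,226,000 = €0.47.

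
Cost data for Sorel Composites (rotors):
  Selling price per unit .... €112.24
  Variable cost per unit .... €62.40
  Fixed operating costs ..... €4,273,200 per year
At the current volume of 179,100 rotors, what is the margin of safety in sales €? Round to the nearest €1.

€10,478,910

Each unit contributes €112.24 − €62.40 = €49.84. Break-even units = €4,273,200 ÷ €49.84 = 85,738.36; break-even revenue = 85,738.36 × €112.24 = €9,623,273.84.
Actual sales revenue = 179,100 × €112.24 = €20,102,184.00.
Margin of safety = €20,102,184.00 − €9,623,273.84 = €10,478,910.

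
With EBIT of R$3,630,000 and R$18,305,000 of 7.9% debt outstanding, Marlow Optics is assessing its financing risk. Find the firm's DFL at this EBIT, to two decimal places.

1.66

Interest = R$1,446,095.00.
Degree of financial leverage = EBIT / (EBIT − interest) = R$3,630,000 / R$2,183,905.00 = 1.6622.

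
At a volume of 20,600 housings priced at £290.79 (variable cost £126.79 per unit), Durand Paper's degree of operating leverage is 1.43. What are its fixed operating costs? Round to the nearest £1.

£1,015,883

At 20,600 units, contribution = 20,600 × £164.00 = £3,378,400.00.
DOL = contribution / EBIT, so EBIT = £3,378,400.00 / 1.43 = £2,362,517.48.
And FC = contribution − EBIT = £3,378,400.00 − £2,362,517.48 = £1,015,883.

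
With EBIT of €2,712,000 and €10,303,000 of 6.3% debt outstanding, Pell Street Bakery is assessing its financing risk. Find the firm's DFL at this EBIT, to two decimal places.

1.31

Annual interest charges come to €649,089.00.
DFL = EBIT ÷ (EBIT − I) = €2,712,000 ÷ (€2,712,000 − €649,089.00) = €2,712,000 ÷ €2,062,911.00 = 1.3146.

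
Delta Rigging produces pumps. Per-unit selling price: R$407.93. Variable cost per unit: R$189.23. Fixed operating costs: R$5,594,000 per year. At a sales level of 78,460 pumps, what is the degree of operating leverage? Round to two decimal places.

1.48

Contribution at this volume is 78,460 × R$218.70 = R$17,159,202.00.
Subtracting fixed costs: EBIT = R$17,159,202.00 − R$5,594,000 = R$11,565,202.00.
DOL = contribution ÷ EBIT = R$17,159,202.00 ÷ R$11,565,202.00 = 1.4837.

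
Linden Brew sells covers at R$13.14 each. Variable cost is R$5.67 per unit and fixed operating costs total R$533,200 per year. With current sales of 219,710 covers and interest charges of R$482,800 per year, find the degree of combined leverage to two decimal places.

2.62

At 219,710 units, contribution = 219,710 × R$7.47 = R$1,641,233.70.
Operating income = contribution − fixed costs = R$1,641,233.70 − R$533,200 = R$1,108,033.70. Interest = R$482,800.00, so EBIT − I = R$625,233.70.
DCL = contribution ÷ (EBIT − I) = R$1,641,233.70 ÷ R$625,233.70 = 2.6250.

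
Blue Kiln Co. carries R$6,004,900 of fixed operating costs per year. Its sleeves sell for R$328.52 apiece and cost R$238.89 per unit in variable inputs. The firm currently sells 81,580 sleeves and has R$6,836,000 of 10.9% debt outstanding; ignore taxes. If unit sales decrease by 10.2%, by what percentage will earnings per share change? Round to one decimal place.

-132.7%

Total contribution margin = 81,580 × R$89.63 = R$7,312,015.40.
EBIT = R$7,312,015.40 − R$6,004,900 = R$1,307,115.40.
Interest = R$745,124.00, so EBIT − I = R$561,991.40.
DCL = total CM / (EBIT − I) = R$7,312,015.40 / R$561,991.40 = 13.0109.
%ΔEPS = DCL × %ΔSales = 13.0109 × -10.2% = -132.7%.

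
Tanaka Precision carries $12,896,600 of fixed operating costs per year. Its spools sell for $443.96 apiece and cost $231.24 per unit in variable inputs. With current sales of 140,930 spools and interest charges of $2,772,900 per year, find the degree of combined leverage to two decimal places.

At 140,930 units, contribution = 140,930 × $212.72 = $29,978,629.60.
EBIT = $29,978,629.60 − $12,896,600 = $17,082,029.60. Interest = $2,772,900.00.
DOL = $29,978,629.60 ÷ $17,082,029.60 = 1.7550; DFL = $17,082,029.60 ÷ $14,309,129.60 = 1.1938.
DCL = DOL × DFL = 1.7550 × 1.1938 = 2.0951.

2.10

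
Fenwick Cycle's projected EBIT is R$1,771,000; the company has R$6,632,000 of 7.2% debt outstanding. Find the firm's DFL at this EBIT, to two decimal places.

Annual interest charges come to R$477,504.00.
DFL = EBIT ÷ (EBIT − I) = R$1,771,000 ÷ (R$1,771,000 − R$477,504.00) = R$1,771,000 ÷ R$1,293,496.00 = 1.3692.

1.37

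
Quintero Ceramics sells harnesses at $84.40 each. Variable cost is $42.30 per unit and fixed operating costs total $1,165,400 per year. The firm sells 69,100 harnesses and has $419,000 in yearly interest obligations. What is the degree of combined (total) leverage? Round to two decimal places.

Contribution at this volume is 69,100 × $42.10 = $2,909,110.00.
Subtracting fixed costs: EBIT = $2,909,110.00 − $1,165,400 = $1,743,710.00. Interest = $419,000.00.
DOL = $2,909,110.00 ÷ $1,743,710.00 = 1.6683; DFL = $1,743,710.00 ÷ $1,324,710.00 = 1.3163.
DCL = DOL × DFL = 1.6683 × 1.3163 = 2.1960.

2.20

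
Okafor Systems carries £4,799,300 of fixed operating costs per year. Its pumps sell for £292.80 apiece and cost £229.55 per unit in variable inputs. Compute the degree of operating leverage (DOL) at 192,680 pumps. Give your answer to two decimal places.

1.65

At 192,680 units, contribution = 192,680 × £63.25 = £12,187,010.00.
EBIT = £12,187,010.00 − £4,799,300 = £7,387,710.00.
DOL = contribution ÷ EBIT = £12,187,010.00 ÷ £7,387,710.00 = 1.6496.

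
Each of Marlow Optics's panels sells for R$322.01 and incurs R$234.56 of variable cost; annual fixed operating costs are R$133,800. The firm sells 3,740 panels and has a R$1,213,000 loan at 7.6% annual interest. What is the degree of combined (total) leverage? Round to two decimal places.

3.24

Total contribution margin = 3,740 × R$87.45 = R$327,063.00.
Operating income = contribution − fixed costs = R$327,063.00 − R$133,800 = R$193,263.00. Interest = R$92,188.00, so EBIT − I = R$101,075.00.
DCL = contribution ÷ (EBIT − I) = R$327,063.00 ÷ R$101,075.00 = 3.2358.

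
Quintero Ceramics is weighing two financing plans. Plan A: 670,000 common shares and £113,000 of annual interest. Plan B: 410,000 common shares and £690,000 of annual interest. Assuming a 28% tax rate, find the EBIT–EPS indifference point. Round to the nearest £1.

£1,599,885

At indifference, (EBIT − 113,000)(1 − t)/670,000 = (EBIT − 690,000)(1 − t)/410,000.
Cancelling (1 − t) and cross-multiplying: 410,000·(EBIT − 113,000) = 670,000·(EBIT − 690,000).
Solving, EBIT = (690,000·670,000 − 113,000·410,000) / (670,000 − 410,000) = 415,970,000,000 / 260,000 = 1,599,884.62.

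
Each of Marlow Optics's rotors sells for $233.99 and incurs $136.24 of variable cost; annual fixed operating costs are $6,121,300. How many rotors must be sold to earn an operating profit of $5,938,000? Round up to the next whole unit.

123,369 rotors

Each unit contributes $233.99 − $136.24 = $97.75.
Units = (FC + target) / CM = ($6,121,300 + $5,938,000) / $97.75 = 123,368.80, so 123,369 rotors.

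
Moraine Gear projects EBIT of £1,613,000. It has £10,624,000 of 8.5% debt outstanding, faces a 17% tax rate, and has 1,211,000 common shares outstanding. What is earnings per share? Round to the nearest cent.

Interest = £903,040.00, so EBT = £1,613,000 − £903,040.00 = £709,960.00.
After tax at 17%: net income = £709,960.00 × 0.83 = £589,266.80.
EPS = £589,266.80 ÷ 1,211,000 = £0.49.

£0.49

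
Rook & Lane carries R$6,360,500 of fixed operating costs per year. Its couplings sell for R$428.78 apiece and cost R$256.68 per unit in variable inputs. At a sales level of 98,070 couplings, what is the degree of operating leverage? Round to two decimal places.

1.60

At 98,070 units, contribution = 98,070 × R$172.10 = R$16,877,847.00.
Subtracting fixed costs: EBIT = R$16,877,847.00 − R$6,360,500 = R$10,517,347.00.
So DOL = total CM / EBIT = R$16,877,847.00 / R$10,517,347.00 = 1.6048.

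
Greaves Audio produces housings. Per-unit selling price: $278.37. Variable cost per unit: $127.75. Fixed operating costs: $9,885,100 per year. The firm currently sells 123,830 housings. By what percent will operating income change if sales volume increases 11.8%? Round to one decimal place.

+25.1%

Contribution at this volume is 123,830 × $150.62 = $18,651,274.60.
Subtracting fixed costs: EBIT = $18,651,274.60 − $9,885,100 = $8,766,174.60.
DOL = contribution ÷ EBIT = $18,651,274.60 ÷ $8,766,174.60 = 2.1276.
Operating income changes by 2.1276 × +11.8% = +25.1%.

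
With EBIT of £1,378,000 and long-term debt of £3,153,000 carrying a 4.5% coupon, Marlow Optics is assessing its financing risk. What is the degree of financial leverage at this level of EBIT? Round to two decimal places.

1.11

Annual interest charges come to £141,885.00.
DFL = EBIT ÷ (EBIT − I) = £1,378,000 ÷ (£1,378,000 − £141,885.00) = £1,378,000 ÷ £1,236,115.00 = 1.1148.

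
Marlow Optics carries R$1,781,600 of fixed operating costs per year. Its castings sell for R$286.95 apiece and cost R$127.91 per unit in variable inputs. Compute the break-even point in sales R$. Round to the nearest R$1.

R$3,214,475

Contribution margin per unit = R$286.95 − R$127.91 = R$159.04, a CM ratio of R$159.04 ÷ R$286.95 = 0.5542.
Break-even sales = FC ÷ CM ratio = R$1,781,600 × R$286.95 / R$159.04 = R$3,214,475.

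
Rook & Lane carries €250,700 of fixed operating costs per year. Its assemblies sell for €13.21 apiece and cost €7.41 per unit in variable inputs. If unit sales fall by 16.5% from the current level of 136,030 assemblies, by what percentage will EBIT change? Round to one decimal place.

Total contribution margin = 136,030 × €5.80 = €788,974.00.
Operating income = contribution − fixed costs = €788,974.00 − €250,700 = €538,274.00.
So DOL = total CM / EBIT = €788,974.00 / €538,274.00 = 1.4657.
%ΔEBIT = DOL × %ΔSales = 1.4657 × -16.5% = -24.2%.

-24.2%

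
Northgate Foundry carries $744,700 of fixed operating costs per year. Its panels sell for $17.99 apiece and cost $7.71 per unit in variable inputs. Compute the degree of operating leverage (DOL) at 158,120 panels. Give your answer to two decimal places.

1.85

At 158,120 units, contribution = 158,120 × $10.28 = $1,625,473.60.
Subtracting fixed costs: EBIT = $1,625,473.60 − $744,700 = $880,773.60.
Degree of operating leverage = $1,625,473.60 / $880,773.60 = 1.8455.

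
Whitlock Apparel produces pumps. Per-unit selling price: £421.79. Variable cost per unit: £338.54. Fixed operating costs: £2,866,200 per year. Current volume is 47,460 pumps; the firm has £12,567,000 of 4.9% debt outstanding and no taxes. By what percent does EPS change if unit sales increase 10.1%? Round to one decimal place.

At 47,460 units, contribution = 47,460 × £83.25 = £3,951,045.00.
Subtracting fixed costs: EBIT = £3,951,045.00 − £2,866,200 = £1,084,845.00.
After interest of £615,783.00, pre-tax earnings = £469,062.00.
Degree of combined leverage = contribution ÷ (EBIT − I) = £3,951,045.00 ÷ £469,062.00 = 8.4233.
%ΔEPS = DCL × %ΔSales = 8.4233 × +10.1% = +85.1%.

+85.1%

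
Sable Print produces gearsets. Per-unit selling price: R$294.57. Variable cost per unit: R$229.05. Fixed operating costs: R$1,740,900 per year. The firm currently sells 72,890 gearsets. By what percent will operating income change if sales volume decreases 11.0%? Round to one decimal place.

-17.3%

At 72,890 units, contribution = 72,890 × R$65.52 = R$4,775,752.80.
Operating income = contribution − fixed costs = R$4,775,752.80 − R$1,740,900 = R$3,034,852.80.
DOL = contribution ÷ EBIT = R$4,775,752.80 ÷ R$3,034,852.80 = 1.5736.
So EBIT moves 1.5736 × (-11.0%) = -17.3%.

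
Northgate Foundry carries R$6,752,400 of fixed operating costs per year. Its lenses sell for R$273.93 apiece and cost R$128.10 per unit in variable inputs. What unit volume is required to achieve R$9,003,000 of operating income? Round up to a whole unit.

108,040 lenses

Contribution margin per unit = R$273.93 − R$128.10 = R$145.83.
Units = (FC + target) / CM = (R$6,752,400 + R$9,003,000) / R$145.83 = 108,039.50, so 108,040 lenses.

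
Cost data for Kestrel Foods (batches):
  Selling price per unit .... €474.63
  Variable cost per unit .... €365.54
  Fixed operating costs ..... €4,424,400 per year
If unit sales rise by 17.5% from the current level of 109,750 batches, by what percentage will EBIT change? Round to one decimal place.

Contribution at this volume is 109,750 × €109.09 = €11,972,627.50.
Subtracting fixed costs: EBIT = €11,972,627.50 − €4,424,400 = €7,548,227.50.
DOL = contribution ÷ EBIT = €11,972,627.50 ÷ €7,548,227.50 = 1.5862.
%ΔEBIT = DOL × %ΔSales = 1.5862 × +17.5% = +27.8%.

+27.8%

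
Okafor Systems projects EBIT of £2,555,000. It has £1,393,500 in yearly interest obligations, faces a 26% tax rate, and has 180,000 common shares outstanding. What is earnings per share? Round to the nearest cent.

Interest = £1,393,500.00, so EBT = £2,555,000 − £1,393,500.00 = £1,161,500.00.
Net income = £1,161,500.00 × (1 − 0.26) = £859,510.00.
EPS = £859,510.00 ÷ 180,000 = £4.78.

£4.78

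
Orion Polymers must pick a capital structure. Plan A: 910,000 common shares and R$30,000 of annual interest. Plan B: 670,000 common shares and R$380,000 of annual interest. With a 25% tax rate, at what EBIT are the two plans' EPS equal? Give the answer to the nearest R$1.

R$1,357,083

At indifference, (EBIT − 30,000)(1 − t)/910,000 = (EBIT − 380,000)(1 − t)/670,000.
The (1 − t) factor cancels: (EBIT − 30,000) × 670,000 = (EBIT − 380,000) × 910,000.
EBIT × (910,000 − 670,000) = 380,000 × 910,000 − 30,000 × 670,000 = 325,700,000,000, so EBIT = 325,700,000,000 ÷ 240,000 = 1,357,083.33.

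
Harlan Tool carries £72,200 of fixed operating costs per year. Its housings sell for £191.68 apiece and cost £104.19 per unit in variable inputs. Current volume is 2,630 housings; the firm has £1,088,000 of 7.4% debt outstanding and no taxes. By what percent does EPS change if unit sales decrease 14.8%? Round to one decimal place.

Total contribution margin = 2,630 × £87.49 = £230,098.70.
Subtracting fixed costs: EBIT = £230,098.70 − £72,200 = £157,898.70.
Interest = £80,512.00, so EBIT − I = £77,386.70.
DCL = total CM / (EBIT − I) = £230,098.70 / £77,386.70 = 2.9734.
EPS therefore changes by 2.9734 × (-14.8%) = -44.0%.

-44.0%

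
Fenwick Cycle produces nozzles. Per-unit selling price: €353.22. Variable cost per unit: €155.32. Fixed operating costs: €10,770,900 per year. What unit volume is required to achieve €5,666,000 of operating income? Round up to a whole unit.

83,057 nozzles

Contribution margin per unit = €353.22 − €155.32 = €197.90.
Required volume = (fixed costs + target profit) ÷ CM = (€10,770,900 + €5,666,000) ÷ €197.90 = 83,056.59, so 83,057 nozzles.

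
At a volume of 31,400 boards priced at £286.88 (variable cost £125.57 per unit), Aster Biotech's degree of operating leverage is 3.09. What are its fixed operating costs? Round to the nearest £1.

Total contribution margin = 31,400 × £161.31 = £5,065,134.00.
DOL = contribution / EBIT, so EBIT = £5,065,134.00 / 3.09 = £1,639,201.94.
And FC = contribution − EBIT = £5,065,134.00 − £1,639,201.94 = £3,425,932.

£3,425,932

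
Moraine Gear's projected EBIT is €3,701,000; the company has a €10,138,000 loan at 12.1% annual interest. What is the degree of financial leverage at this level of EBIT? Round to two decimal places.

Annual interest charges come to €1,226,698.00.
Degree of financial leverage = EBIT / (EBIT − interest) = €3,701,000 / €2,474,302.00 = 1.4958.

1.50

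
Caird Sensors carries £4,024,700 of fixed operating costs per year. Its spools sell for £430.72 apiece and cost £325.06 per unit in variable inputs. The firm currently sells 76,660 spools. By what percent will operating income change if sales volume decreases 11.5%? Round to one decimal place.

Total contribution margin = 76,660 × £105.66 = £8,099,895.60.
EBIT = £8,099,895.60 − £4,024,700 = £4,075,195.60.
So DOL = total CM / EBIT = £8,099,895.60 / £4,075,195.60 = 1.9876.
Operating income changes by 1.9876 × -11.5% = -22.9%.

-22.9%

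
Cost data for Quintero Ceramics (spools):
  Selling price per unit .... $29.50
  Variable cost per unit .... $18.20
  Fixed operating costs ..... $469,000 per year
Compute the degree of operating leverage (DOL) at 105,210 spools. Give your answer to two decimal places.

1.65

At 105,210 units, contribution = 105,210 × $11.30 = $1,188,873.00.
Subtracting fixed costs: EBIT = $1,188,873.00 − $469,000 = $719,873.00.
DOL = contribution ÷ EBIT = $1,188,873.00 ÷ $719,873.00 = 1.6515.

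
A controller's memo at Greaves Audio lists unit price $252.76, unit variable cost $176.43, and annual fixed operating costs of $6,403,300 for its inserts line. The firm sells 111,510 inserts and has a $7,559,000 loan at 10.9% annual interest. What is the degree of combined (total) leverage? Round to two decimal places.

At 111,510 units, contribution = 111,510 × $76.33 = $8,511,558.30.
Subtracting fixed costs: EBIT = $8,511,558.30 − $6,403,300 = $2,108,258.30. Interest = $823,931.00, so EBIT − I = $1,284,327.30.
Degree of total leverage = total CM / (EBIT − interest) = $8,511,558.30 / $1,284,327.30 = 6.6273.

6.63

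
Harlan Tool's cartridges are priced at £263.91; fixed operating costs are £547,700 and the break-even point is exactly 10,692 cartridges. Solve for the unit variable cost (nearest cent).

At break-even, FC = Q × (P − VC), so P − VC = £547,700 ÷ 10,692 = £51.2252.
Hence VC = price − CM = £263.91 − £51.2252 = £212.68.

£212.68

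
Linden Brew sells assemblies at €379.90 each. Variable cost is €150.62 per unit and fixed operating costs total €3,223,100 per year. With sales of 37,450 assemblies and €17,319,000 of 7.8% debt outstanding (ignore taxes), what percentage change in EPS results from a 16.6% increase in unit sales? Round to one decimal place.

Total contribution margin = 37,450 × €229.28 = €8,586,536.00.
Operating income = contribution − fixed costs = €8,586,536.00 − €3,223,100 = €5,363,436.00.
After interest of €1,350,882.00, pre-tax earnings = €4,012,554.00.
Degree of combined leverage = contribution ÷ (EBIT − I) = €8,586,536.00 ÷ €4,012,554.00 = 2.1399.
%ΔEPS = DCL × %ΔSales = 2.1399 × +16.6% = +35.5%.

+35.5%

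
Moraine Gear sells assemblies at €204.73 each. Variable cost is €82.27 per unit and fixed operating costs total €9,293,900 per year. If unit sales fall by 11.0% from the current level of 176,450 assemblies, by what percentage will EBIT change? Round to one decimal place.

-19.3%

Total contribution margin = 176,450 × €122.46 = €21,608,067.00.
Operating income = contribution − fixed costs = €21,608,067.00 − €9,293,900 = €12,314,167.00.
So DOL = total CM / EBIT = €21,608,067.00 / €12,314,167.00 = 1.7547.
Operating income changes by 1.7547 × -11.0% = -19.3%.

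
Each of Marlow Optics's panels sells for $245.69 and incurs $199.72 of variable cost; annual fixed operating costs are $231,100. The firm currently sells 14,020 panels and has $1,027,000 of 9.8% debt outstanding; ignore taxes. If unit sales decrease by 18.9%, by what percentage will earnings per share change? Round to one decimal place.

Total contribution margin = 14,020 × $45.97 = $644,499.40.
Subtracting fixed costs: EBIT = $644,499.40 − $231,100 = $413,399.40.
After interest of $100,646.00, pre-tax earnings = $312,753.40.
DCL = total CM / (EBIT − I) = $644,499.40 / $312,753.40 = 2.0607.
%ΔEPS = DCL × %ΔSales = 2.0607 × -18.9% = -38.9%.

-38.9%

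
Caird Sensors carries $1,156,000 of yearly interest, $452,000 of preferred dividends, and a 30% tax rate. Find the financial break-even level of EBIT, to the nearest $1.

$1,801,714

Grossing the preferred dividend up to pre-tax terms: $452,000 / (1 − 0.30) = $645,714.29.
Financial break-even EBIT = interest + D_p ÷ (1 − t) = $1,156,000 + $645,714.29 = $1,801,714.29.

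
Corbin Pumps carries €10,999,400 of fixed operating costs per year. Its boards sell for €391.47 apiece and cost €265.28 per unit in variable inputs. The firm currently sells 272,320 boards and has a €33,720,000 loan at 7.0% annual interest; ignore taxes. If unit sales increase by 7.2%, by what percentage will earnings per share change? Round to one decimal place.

At 272,320 units, contribution = 272,320 × €126.19 = €34,364,060.80.
Operating income = contribution − fixed costs = €34,364,060.80 − €10,999,400 = €23,364,660.80.
After interest of €2,360,400.00, pre-tax earnings = €21,004,260.80.
Degree of combined leverage = contribution ÷ (EBIT − I) = €34,364,060.80 ÷ €21,004,260.80 = 1.6361.
%ΔEPS = DCL × %ΔSales = 1.6361 × +7.2% = +11.8%.

+11.8%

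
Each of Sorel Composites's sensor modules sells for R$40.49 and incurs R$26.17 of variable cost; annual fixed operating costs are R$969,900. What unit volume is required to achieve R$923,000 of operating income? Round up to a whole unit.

Contribution margin per unit = R$40.49 − R$26.17 = R$14.32.
Required volume = (fixed costs + target profit) ÷ CM = (R$969,900 + R$923,000) ÷ R$14.32 = 132,185.75, so 132,186 sensor modules.

132,186 sensor modules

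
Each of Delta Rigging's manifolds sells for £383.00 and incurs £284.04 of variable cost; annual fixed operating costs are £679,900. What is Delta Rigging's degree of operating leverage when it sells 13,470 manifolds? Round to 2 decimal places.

2.04

Total contribution margin = 13,470 × £98.96 = £1,332,991.20.
Subtracting fixed costs: EBIT = £1,332,991.20 − £679,900 = £653,091.20.
So DOL = total CM / EBIT = £1,332,991.20 / £653,091.20 = 2.0410.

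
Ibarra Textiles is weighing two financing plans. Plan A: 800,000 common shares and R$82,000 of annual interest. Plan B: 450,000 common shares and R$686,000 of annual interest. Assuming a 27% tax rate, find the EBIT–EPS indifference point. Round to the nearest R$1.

Set EPS_A = EPS_B: (EBIT − R$82,000)(1 − 0.27) ÷ 800,000 = (EBIT − R$686,000)(1 − 0.27) ÷ 450,000.
Cancelling (1 − t) and cross-multiplying: 450,000·(EBIT − 82,000) = 800,000·(EBIT − 686,000).
Solving, EBIT = (686,000·800,000 − 82,000·450,000) / (800,000 − 450,000) = 511,900,000,000 / 350,000 = 1,462,571.43.

R$1,462,571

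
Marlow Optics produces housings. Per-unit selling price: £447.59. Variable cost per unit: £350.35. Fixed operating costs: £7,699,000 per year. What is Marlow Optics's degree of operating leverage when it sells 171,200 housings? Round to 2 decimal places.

At 171,200 units, contribution = 171,200 × £97.24 = £16,647,488.00.
Subtracting fixed costs: EBIT = £16,647,488.00 − £7,699,000 = £8,948,488.00.
Degree of operating leverage = £16,647,488.00 / £8,948,488.00 = 1.8604.

1.86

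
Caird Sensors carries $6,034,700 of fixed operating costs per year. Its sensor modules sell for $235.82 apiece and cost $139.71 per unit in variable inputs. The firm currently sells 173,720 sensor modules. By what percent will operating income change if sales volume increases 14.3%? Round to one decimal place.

Contribution at this volume is 173,720 × $96.11 = $16,696,229.20.
Subtracting fixed costs: EBIT = $16,696,229.20 − $6,034,700 = $10,661,529.20.
Degree of operating leverage = $16,696,229.20 / $10,661,529.20 = 1.5660.
Operating income changes by 1.5660 × +14.3% = +22.4%.

+22.4%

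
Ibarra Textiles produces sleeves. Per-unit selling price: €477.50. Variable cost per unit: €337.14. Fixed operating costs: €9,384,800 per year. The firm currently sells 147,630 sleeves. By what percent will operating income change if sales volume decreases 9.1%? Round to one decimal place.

-16.6%

Contribution at this volume is 147,630 × €140.36 = €20,721,346.80.
Subtracting fixed costs: EBIT = €20,721,346.80 − €9,384,800 = €11,336,546.80.
DOL = contribution ÷ EBIT = €20,721,346.80 ÷ €11,336,546.80 = 1.8278.
So EBIT moves 1.8278 × (-9.1%) = -16.6%.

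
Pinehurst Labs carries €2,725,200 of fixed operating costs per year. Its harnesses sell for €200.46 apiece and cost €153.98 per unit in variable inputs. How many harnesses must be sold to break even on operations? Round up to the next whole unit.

Each unit contributes €200.46 − €153.98 = €46.48.
Break-even Q = €2,725,200 / €46.48 = 58,631.67 → 58,632 harnesses.

58,632 harnesses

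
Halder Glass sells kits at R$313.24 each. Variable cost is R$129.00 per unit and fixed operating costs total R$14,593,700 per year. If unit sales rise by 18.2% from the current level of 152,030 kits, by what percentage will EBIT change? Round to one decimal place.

+38.0%

Total contribution margin = 152,030 × R$184.24 = R$28,010,007.20.
EBIT = R$28,010,007.20 − R$14,593,700 = R$13,416,307.20.
DOL = contribution ÷ EBIT = R$28,010,007.20 ÷ R$13,416,307.20 = 2.0878.
%ΔEBIT = DOL × %ΔSales = 2.0878 × +18.2% = +38.0%.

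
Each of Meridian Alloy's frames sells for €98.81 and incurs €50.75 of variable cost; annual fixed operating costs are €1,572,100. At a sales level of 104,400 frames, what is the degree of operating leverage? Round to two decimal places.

Contribution at this volume is 104,400 × €48.06 = €5,017,464.00.
Operating income = contribution − fixed costs = €5,017,464.00 − €1,572,100 = €3,445,364.00.
Degree of operating leverage = €5,017,464.00 / €3,445,364.00 = 1.4563.

1.46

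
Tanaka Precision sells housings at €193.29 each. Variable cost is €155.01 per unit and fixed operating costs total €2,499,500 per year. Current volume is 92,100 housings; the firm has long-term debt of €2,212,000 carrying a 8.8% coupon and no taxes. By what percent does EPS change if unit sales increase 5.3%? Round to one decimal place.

+22.5%

Contribution at this volume is 92,100 × €38.28 = €3,525,588.00.
Operating income = contribution − fixed costs = €3,525,588.00 − €2,499,500 = €1,026,088.00.
Interest = €194,656.00, so EBIT − I = €831,432.00.
Degree of combined leverage = contribution ÷ (EBIT − I) = €3,525,588.00 ÷ €831,432.00 = 4.2404.
EPS therefore changes by 4.2404 × (+5.3%) = +22.5%.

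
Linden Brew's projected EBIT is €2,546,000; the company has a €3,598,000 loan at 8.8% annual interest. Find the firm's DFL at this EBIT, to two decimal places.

1.14

Annual interest charges come to €316,624.00.
DFL = EBIT ÷ (EBIT − I) = €2,546,000 ÷ (€2,546,000 − €316,624.00) = €2,546,000 ÷ €2,229,376.00 = 1.1420.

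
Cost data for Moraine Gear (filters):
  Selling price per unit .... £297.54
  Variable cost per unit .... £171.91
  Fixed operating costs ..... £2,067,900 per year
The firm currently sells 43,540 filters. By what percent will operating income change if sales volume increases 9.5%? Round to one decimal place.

+15.3%

At 43,540 units, contribution = 43,540 × £125.63 = £5,469,930.20.
Subtracting fixed costs: EBIT = £5,469,930.20 − £2,067,900 = £3,402,030.20.
Degree of operating leverage = £5,469,930.20 / £3,402,030.20 = 1.6078.
Operating income changes by 1.6078 × +9.5% = +15.3%.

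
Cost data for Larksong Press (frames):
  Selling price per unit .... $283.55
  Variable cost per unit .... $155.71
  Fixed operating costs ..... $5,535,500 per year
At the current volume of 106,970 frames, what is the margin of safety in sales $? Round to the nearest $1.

$18,053,566

Unit CM = price − variable cost = $283.55 − $155.71 = $127.84. Break-even units = $5,535,500 ÷ $127.84 = 43,300.22; break-even revenue = 43,300.22 × $283.55 = $12,277,777.10.
Current sales = 106,970 × $283.55 = $30,331,343.50.
Margin of safety = $30,331,343.50 − $12,277,777.10 = $18,053,566.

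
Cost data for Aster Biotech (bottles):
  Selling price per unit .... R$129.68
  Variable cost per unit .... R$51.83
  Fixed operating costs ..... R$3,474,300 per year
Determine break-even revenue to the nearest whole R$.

R$5,787,376

Contribution margin per unit = R$129.68 − R$51.83 = R$77.85, a CM ratio of R$77.85 ÷ R$129.68 = 0.6003.
Break-even revenue = fixed costs × price ÷ CM = R$3,474,300 × R$129.68 ÷ R$77.85 = R$5,787,376.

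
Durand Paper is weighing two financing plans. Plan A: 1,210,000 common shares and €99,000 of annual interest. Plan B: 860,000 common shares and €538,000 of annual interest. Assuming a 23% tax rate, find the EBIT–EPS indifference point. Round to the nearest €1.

Set EPS_A = EPS_B: (EBIT − €99,000)(1 − 0.23) ÷ 1,210,000 = (EBIT − €538,000)(1 − 0.23) ÷ 860,000.
The (1 − t) factor cancels: (EBIT − 99,000) × 860,000 = (EBIT − 538,000) × 1,210,000.
EBIT × (1,210,000 − 860,000) = 538,000 × 1,210,000 − 99,000 × 860,000 = 565,840,000,000, so EBIT = 565,840,000,000 ÷ 350,000 = 1,616,685.71.

€1,616,686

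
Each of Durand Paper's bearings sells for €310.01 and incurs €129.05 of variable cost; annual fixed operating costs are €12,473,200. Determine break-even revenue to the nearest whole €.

Contribution margin per unit = €310.01 − €129.05 = €180.96, a CM ratio of €180.96 ÷ €310.01 = 0.5837.
Break-even revenue = fixed costs × price ÷ CM = €12,473,200 × €310.01 ÷ €180.96 = €21,368,351.

€21,368,351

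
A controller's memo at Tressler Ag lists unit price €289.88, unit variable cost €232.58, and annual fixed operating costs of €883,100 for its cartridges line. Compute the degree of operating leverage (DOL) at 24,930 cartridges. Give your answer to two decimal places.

2.62

Total contribution margin = 24,930 × €57.30 = €1,428,489.00.
Operating income = contribution − fixed costs = €1,428,489.00 − €883,100 = €545,389.00.
Degree of operating leverage = €1,428,489.00 / €545,389.00 = 2.6192.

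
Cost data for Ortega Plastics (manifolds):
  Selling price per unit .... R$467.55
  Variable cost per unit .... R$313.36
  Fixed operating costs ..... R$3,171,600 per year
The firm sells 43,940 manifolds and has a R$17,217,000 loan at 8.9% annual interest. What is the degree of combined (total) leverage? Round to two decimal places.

At 43,940 units, contribution = 43,940 × R$154.19 = R$6,775,108.60.
Operating income = contribution − fixed costs = R$6,775,108.60 − R$3,171,600 = R$3,603,508.60. Interest = R$1,532,313.00.
DOL = R$6,775,108.60 ÷ R$3,603,508.60 = 1.8801; DFL = R$3,603,508.60 ÷ R$2,071,195.60 = 1.7398.
Combined leverage = 1.8801 × 1.7398 = 3.2710.

3.27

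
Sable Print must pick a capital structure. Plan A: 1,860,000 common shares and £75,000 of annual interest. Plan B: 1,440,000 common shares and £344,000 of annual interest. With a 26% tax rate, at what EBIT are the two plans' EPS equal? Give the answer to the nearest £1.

£1,266,286

Set EPS_A = EPS_B: (EBIT − £75,000)(1 − 0.26) ÷ 1,860,000 = (EBIT − £344,000)(1 − 0.26) ÷ 1,440,000.
The (1 − t) factor cancels: (EBIT − 75,000) × 1,440,000 = (EBIT − 344,000) × 1,860,000.
EBIT × (1,860,000 − 1,440,000) = 344,000 × 1,860,000 − 75,000 × 1,440,000 = 531,840,000,000, so EBIT = 531,840,000,000 ÷ 420,000 = 1,266,285.71.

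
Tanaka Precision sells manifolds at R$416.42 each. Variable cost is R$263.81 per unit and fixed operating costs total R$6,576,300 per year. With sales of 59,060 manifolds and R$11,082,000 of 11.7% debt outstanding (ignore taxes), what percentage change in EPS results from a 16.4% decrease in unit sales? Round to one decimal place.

-129.6%

At 59,060 units, contribution = 59,060 × R$152.61 = R$9,013,146.60.
EBIT = R$9,013,146.60 − R$6,576,300 = R$2,436,846.60.
After interest of R$1,296,594.00, pre-tax earnings = R$1,140,252.60.
DCL = total CM / (EBIT − I) = R$9,013,146.60 / R$1,140,252.60 = 7.9045.
EPS therefore changes by 7.9045 × (-16.4%) = -129.6%.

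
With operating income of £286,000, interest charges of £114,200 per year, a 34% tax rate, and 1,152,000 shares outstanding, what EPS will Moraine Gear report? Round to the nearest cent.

£0.10

Pre-tax income = £286,000 − £114,200.00 = £171,800.00.
Net income = £171,800.00 × (1 − 0.34) = £113,388.00.
EPS = £113,388.00 ÷ 1,152,000 = £0.10.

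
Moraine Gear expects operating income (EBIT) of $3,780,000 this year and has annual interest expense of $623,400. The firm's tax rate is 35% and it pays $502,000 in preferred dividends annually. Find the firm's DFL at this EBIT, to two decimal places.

Interest = $623,400.00.
Preferred dividends grossed up pre-tax: $502,000 / (1 − 0.35) = $772,307.69.
DFL = EBIT ÷ [EBIT − I − D_p/(1−t)] = $3,780,000 ÷ [$3,780,000 − $623,400.00 − $772,307.69] = $3,780,000 ÷ $2,384,292.31 = 1.5854.

1.59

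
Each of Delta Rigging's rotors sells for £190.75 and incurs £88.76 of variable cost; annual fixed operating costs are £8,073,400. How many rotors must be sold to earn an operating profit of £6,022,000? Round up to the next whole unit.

138,204 rotors

Each unit contributes £190.75 − £88.76 = £101.99.
Need Q such that Q × £101.99 − £8,073,400 = £6,022,000, i.e. Q = £14,095,400 / £101.99 = 138,203.75 → 138,204.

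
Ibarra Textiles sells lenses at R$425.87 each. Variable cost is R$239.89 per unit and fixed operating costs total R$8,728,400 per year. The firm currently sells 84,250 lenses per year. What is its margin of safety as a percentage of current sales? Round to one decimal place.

Unit CM = price − variable cost = R$425.87 − R$239.89 = R$185.98. Break-even units = R$8,728,400 ÷ R$185.98 = 46,931.93; break-even revenue = 46,931.93 × R$425.87 = R$19,986,900.25.
Current sales = 84,250 × R$425.87 = R$35,879,547.50.
Margin of safety = (R$35,879,547.50 − R$19,986,900.25) ÷ R$35,879,547.50 = 44.3%.

44.3%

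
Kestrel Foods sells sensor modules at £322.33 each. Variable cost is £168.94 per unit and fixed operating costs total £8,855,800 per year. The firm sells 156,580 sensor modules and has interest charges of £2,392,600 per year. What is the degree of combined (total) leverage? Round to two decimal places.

1.88

Total contribution margin = 156,580 × £153.39 = £24,017,806.20.
Subtracting fixed costs: EBIT = £24,017,806.20 − £8,855,800 = £15,162,006.20. Interest = £2,392,600.00, so EBIT − I = £12,769,406.20.
Degree of total leverage = total CM / (EBIT − interest) = £24,017,806.20 / £12,769,406.20 = 1.8809.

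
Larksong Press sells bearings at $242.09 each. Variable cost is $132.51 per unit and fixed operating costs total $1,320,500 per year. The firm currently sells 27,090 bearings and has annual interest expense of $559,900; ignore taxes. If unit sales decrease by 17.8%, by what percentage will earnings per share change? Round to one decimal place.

-48.6%

Contribution at this volume is 27,090 × $109.58 = $2,968,522.20.
EBIT = $2,968,522.20 − $1,320,500 = $1,648,022.20.
After interest of $559,900.00, pre-tax earnings = $1,088,122.20.
Degree of combined leverage = contribution ÷ (EBIT − I) = $2,968,522.20 ÷ $1,088,122.20 = 2.7281.
EPS therefore changes by 2.7281 × (-17.8%) = -48.6%.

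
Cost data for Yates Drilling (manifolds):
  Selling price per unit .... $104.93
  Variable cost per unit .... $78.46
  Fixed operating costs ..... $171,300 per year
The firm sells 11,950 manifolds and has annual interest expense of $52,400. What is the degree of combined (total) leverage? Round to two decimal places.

Total contribution margin = 11,950 × $26.47 = $316,316.50.
Subtracting fixed costs: EBIT = $316,316.50 − $171,300 = $145,016.50. Interest = $52,400.00.
DOL = $316,316.50 ÷ $145,016.50 = 2.1812; DFL = $145,016.50 ÷ $92,616.50 = 1.5658.
Combined leverage = 2.1812 × 1.5658 = 3.4153.

3.42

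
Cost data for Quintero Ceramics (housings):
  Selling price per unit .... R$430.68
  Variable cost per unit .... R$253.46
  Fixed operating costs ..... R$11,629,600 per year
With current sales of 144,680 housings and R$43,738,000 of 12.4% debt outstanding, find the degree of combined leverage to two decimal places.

Contribution at this volume is 144,680 × R$177.22 = R$25,640,189.60.
EBIT = R$25,640,189.60 − R$11,629,600 = R$14,010,589.60. Interest = R$5,423,512.00, so EBIT − I = R$8,587,077.60.
DCL = contribution ÷ (EBIT − I) = R$25,640,189.60 ÷ R$8,587,077.60 = 2.9859.

2.99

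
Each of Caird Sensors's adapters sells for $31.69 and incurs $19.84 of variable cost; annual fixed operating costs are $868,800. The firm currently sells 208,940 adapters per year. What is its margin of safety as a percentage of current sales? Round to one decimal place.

64.9%

Unit CM = price − variable cost = $31.69 − $19.84 = $11.85. Break-even units = $868,800 ÷ $11.85 = 73,316.46; break-even revenue = 73,316.46 × $31.69 = $2,323,398.48.
Actual sales revenue = 208,940 × $31.69 = $6,621,308.60.
Margin of safety = ($6,621,308.60 − $2,323,398.48) ÷ $6,621,308.60 = 64.9%.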